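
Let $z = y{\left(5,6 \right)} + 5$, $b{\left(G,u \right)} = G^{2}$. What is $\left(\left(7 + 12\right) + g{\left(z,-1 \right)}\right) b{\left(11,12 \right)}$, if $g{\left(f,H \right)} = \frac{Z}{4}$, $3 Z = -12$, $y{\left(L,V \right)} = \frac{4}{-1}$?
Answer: $2178$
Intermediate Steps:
$y{\left(L,V \right)} = -4$ ($y{\left(L,V \right)} = 4 \left(-1\right) = -4$)
$z = 1$ ($z = -4 + 5 = 1$)
$Z = -4$ ($Z = \frac{1}{3} \left(-12\right) = -4$)
$g{\left(f,H \right)} = -1$ ($g{\left(f,H \right)} = - \frac{4}{4} = \left(-4\right) \frac{1}{4} = -1$)
$\left(\left(7 + 12\right) + g{\left(z,-1 \right)}\right) b{\left(11,12 \right)} = \left(\left(7 + 12\right) - 1\right) 11^{2} = \left(19 - 1\right) 121 = 18 \cdot 121 = 2178$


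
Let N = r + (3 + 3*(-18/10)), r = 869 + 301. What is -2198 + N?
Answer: -5152/5 ≈ -1030.4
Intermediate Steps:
r = 1170
N = 5838/5 (N = 1170 + (3 + 3*(-18/10)) = 1170 + (3 + 3*(-18*⅒)) = 1170 + (3 + 3*(-9/5)) = 1170 + (3 - 27/5) = 1170 - 12/5 = 5838/5 ≈ 1167.6)
-2198 + N = -2198 + 5838/5 = -5152/5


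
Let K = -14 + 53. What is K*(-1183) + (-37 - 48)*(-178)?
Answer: -31007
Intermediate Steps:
K = 39
K*(-1183) + (-37 - 48)*(-178) = 39*(-1183) + (-37 - 48)*(-178) = -46137 - 85*(-178) = -46137 + 15130 = -31007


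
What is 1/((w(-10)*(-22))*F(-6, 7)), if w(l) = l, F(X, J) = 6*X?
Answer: -1/7920 ≈ -0.00012626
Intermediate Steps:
1/((w(-10)*(-22))*F(-6, 7)) = 1/((-10*(-22))*(6*(-6))) = 1/(220*(-36)) = 1/(-7920) = -1/7920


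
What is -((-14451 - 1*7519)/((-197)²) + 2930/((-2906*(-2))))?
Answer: 6989635/112778954 ≈ 0.061976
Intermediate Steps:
-((-14451 - 1*7519)/((-197)²) + 2930/((-2906*(-2)))) = -((-14451 - 7519)/38809 + 2930/5812) = -(-21970*1/38809 + 2930*(1/5812)) = -(-21970/38809 + 1465/2906) = -1*(-6989635/112778954) = 6989635/112778954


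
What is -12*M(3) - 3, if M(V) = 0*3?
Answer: -3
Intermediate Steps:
M(V) = 0
-12*M(3) - 3 = -12*0 - 3 = 0 - 3 = -3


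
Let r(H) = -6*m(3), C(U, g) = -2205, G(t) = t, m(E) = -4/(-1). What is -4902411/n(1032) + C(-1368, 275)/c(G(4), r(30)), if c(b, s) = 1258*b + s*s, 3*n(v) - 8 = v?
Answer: -10310056983/729040 ≈ -14142.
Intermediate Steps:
m(E) = 4 (m(E) = -4*(-1) = 4)
n(v) = 8/3 + v/3
r(H) = -24 (r(H) = -6*4 = -24)
c(b, s) = s² + 1258*b (c(b, s) = 1258*b + s² = s² + 1258*b)
-4902411/n(1032) + C(-1368, 275)/c(G(4), r(30)) = -4902411/(8/3 + (⅓)*1032) - 2205/((-24)² + 1258*4) = -4902411/(8/3 + 344) - 2205/(576 + 5032) = -4902411/1040/3 - 2205/5608 = -4902411*3/1040 - 2205*1/5608 = -14707233/1040 - 2205/5608 = -10310056983/729040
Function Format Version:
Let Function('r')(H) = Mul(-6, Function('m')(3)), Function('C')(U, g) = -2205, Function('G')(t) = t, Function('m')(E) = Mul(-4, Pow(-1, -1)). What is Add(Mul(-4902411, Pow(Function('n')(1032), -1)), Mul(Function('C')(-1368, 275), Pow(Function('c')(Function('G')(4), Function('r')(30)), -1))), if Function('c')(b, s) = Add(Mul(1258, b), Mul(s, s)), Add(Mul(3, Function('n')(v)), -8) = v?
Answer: Rational(-10310056983, 729040) ≈ -14142.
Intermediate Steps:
Function('m')(E) = 4 (Function('m')(E) = Mul(-4, -1) = 4)
Function('n')(v) = Add(Rational(8, 3), Mul(Rational(1, 3), v))
Function('r')(H) = -24 (Function('r')(H) = Mul(-6, 4) = -24)
Function('c')(b, s) = Add(Pow(s, 2), Mul(1258, b)) (Function('c')(b, s) = Add(Mul(1258, b), Pow(s, 2)) = Add(Pow(s, 2), Mul(1258, b)))
Add(Mul(-4902411, Pow(Function('n')(1032), -1)), Mul(Function('C')(-1368, 275), Pow(Function('c')(Function('G')(4), Function('r')(30)), -1))) = Add(Mul(-4902411, Pow(Add(Rational(8, 3), Mul(Rational(1, 3), 1032)), -1)), Mul(-2205, Pow(Add(Pow(-24, 2), Mul(1258, 4)), -1))) = Add(Mul(-4902411, Pow(Add(Rational(8, 3), 344), -1)), Mul(-2205, Pow(Add(576, 5032), -1))) = Add(Mul(-4902411, Pow(Rational(1040, 3), -1)), Mul(-2205, Pow(5608, -1))) = Add(Mul(-4902411, Rational(3, 1040)), Mul(-2205, Rational(1, 5608))) = Add(Rational(-14707233, 1040), Rational(-2205, 5608)) = Rational(-10310056983, 729040)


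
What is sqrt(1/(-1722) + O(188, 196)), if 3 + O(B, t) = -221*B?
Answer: I*sqrt(123210517206)/1722 ≈ 203.84*I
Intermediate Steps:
O(B, t) = -3 - 221*B
sqrt(1/(-1722) + O(188, 196)) = sqrt(1/(-1722) + (-3 - 221*188)) = sqrt(-1/1722 + (-3 - 41548)) = sqrt(-1/1722 - 41551) = sqrt(-71550823/1722) = I*sqrt(123210517206)/1722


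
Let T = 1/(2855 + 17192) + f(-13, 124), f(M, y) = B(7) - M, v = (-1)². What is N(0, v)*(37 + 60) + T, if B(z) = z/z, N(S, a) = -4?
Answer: -7497577/20047 ≈ -374.00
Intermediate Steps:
v = 1
B(z) = 1
f(M, y) = 1 - M
T = 280659/20047 (T = 1/(2855 + 17192) + (1 - 1*(-13)) = 1/20047 + (1 + 13) = 1/20047 + 14 = 280659/20047 ≈ 14.000)
N(0, v)*(37 + 60) + T = -4*(37 + 60) + 280659/20047 = -4*97 + 280659/20047 = -388 + 280659/20047 = -7497577/20047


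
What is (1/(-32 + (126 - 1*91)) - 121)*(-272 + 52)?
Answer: 79640/3 ≈ 26547.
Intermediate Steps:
(1/(-32 + (126 - 1*91)) - 121)*(-272 + 52) = (1/(-32 + (126 - 91)) - 121)*(-220) = (1/(-32 + 35) - 121)*(-220) = (1/3 - 121)*(-220) = (⅓ - 121)*(-220) = -362/3*(-220) = 79640/3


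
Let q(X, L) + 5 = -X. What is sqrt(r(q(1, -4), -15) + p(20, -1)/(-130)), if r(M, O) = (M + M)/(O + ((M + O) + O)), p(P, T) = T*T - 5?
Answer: 7*sqrt(6630)/1105 ≈ 0.51581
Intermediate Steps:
q(X, L) = -5 - X
p(P, T) = -5 + T**2 (p(P, T) = T**2 - 5 = -5 + T**2)
r(M, O) = 2*M/(M + 3*O) (r(M, O) = (2*M)/(O + (M + 2*O)) = (2*M)/(M + 3*O) = 2*M/(M + 3*O))
sqrt(r(q(1, -4), -15) + p(20, -1)/(-130)) = sqrt(2*(-5 - 1*1)/((-5 - 1*1) + 3*(-15)) + (-5 + (-1)**2)/(-130)) = sqrt(2*(-5 - 1)/((-5 - 1) - 45) + (-5 + 1)*(-1/130)) = sqrt(2*(-6)/(-6 - 45) - 4*(-1/130)) = sqrt(2*(-6)/(-51) + 2/65) = sqrt(2*(-6)*(-1/51) + 2/65) = sqrt(4/17 + 2/65) = sqrt(294/1105) = 7*sqrt(6630)/1105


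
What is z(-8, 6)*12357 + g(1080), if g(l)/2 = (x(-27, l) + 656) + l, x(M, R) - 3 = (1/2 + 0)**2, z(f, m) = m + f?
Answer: -42471/2 ≈ -21236.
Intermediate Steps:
z(f, m) = f + m
x(M, R) = 13/4 (x(M, R) = 3 + (1/2 + 0)**2 = 3 + (1/2)**2 = 3 + 1/4 = 13/4)
g(l) = 2637/2 + 2*l (g(l) = 2*((13/4 + 656) + l) = 2*(2637/4 + l) = 2637/2 + 2*l)
z(-8, 6)*12357 + g(1080) = (-8 + 6)*12357 + (2637/2 + 2*1080) = -2*12357 + (2637/2 + 2160) = -24714 + 6957/2 = -42471/2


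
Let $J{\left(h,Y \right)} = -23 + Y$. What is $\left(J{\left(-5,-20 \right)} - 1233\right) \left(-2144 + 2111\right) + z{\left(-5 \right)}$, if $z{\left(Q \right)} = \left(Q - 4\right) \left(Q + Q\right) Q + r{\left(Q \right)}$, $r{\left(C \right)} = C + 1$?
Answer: $41654$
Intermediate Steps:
$r{\left(C \right)} = 1 + C$
$z{\left(Q \right)} = 1 + Q + 2 Q^{2} \left(-4 + Q\right)$ ($z{\left(Q \right)} = \left(Q - 4\right) \left(Q + Q\right) Q + \left(1 + Q\right) = \left(-4 + Q\right) 2 Q Q + \left(1 + Q\right) = 2 Q \left(-4 + Q\right) Q + \left(1 + Q\right) = 2 Q^{2} \left(-4 + Q\right) + \left(1 + Q\right) = 1 + Q + 2 Q^{2} \left(-4 + Q\right)$)
$\left(J{\left(-5,-20 \right)} - 1233\right) \left(-2144 + 2111\right) + z{\left(-5 \right)} = \left(\left(-23 - 20\right) - 1233\right) \left(-2144 + 2111\right) + \left(1 - 5 - 8 \left(-5\right)^{2} + 2 \left(-5\right)^{3}\right) = \left(-43 - 1233\right) \left(-33\right) + \left(1 - 5 - 200 + 2 \left(-125\right)\right) = \left(-1276\right) \left(-33\right) - 454 = 42108 - 454 = 41654$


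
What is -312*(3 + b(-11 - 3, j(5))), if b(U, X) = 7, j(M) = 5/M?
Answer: -3120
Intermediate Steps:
-312*(3 + b(-11 - 3, j(5))) = -312*(3 + 7) = -312*10 = -3120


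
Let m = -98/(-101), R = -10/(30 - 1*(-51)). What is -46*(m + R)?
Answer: -318688/8181 ≈ -38.955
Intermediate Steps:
R = -10/81 (R = -10/(30 + 51) = -10/81 ≈ -0.12346)
m = 98/101 (m = -98*(-1/101) = 98/101 ≈ 0.97030)
-46*(m + R) = -46*(98/101 - 10/81) = -46*6928/8181 = -318688/8181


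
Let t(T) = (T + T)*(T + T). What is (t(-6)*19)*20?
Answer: 54720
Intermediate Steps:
t(T) = 4*T² (t(T) = (2*T)*(2*T) = 4*T²)
(t(-6)*19)*20 = ((4*(-6)²)*19)*20 = ((4*36)*19)*20 = (144*19)*20 = 2736*20 = 54720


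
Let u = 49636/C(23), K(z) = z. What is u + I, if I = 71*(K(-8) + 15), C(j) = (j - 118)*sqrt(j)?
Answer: 497 - 49636*sqrt(23)/2185 ≈ 388.05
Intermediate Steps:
C(j) = sqrt(j)*(-118 + j) (C(j) = (-118 + j)*sqrt(j) = sqrt(j)*(-118 + j))
u = -49636*sqrt(23)/2185 (u = 49636/((sqrt(23)*(-118 + 23))) = 49636/((sqrt(23)*(-95))) = 49636/((-95*sqrt(23))) = 49636*(-sqrt(23)/2185) = -49636*sqrt(23)/2185 ≈ -108.95)
I = 497 (I = 71*(-8 + 15) = 71*7 = 497)
u + I = -49636*sqrt(23)/2185 + 497 = 497 - 49636*sqrt(23)/2185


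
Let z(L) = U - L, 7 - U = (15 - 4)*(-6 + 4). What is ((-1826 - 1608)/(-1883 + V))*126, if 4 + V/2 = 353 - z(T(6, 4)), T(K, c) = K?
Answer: 432684/1231 ≈ 351.49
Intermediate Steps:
U = 29 (U = 7 - (15 - 4)*(-6 + 4) = 7 - 11*(-2) = 7 - 1*(-22) = 7 + 22 = 29)
z(L) = 29 - L
V = 652 (V = -8 + 2*(353 - (29 - 1*6)) = -8 + 2*(353 - (29 - 6)) = -8 + 2*(353 - 1*23) = -8 + 2*(353 - 23) = -8 + 2*330 = -8 + 660 = 652)
((-1826 - 1608)/(-1883 + V))*126 = ((-1826 - 1608)/(-1883 + 652))*126 = -3434/(-1231)*126 = -3434*(-1/1231)*126 = (3434/1231)*126 = 432684/1231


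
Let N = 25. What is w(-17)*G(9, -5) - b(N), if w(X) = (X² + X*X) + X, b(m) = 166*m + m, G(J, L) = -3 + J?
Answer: -809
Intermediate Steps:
b(m) = 167*m
w(X) = X + 2*X² (w(X) = (X² + X²) + X = 2*X² + X = X + 2*X²)
w(-17)*G(9, -5) - b(N) = (-17*(1 + 2*(-17)))*(-3 + 9) - 167*25 = -17*(1 - 34)*6 - 1*4175 = -17*(-33)*6 - 4175 = 561*6 - 4175 = 3366 - 4175 = -809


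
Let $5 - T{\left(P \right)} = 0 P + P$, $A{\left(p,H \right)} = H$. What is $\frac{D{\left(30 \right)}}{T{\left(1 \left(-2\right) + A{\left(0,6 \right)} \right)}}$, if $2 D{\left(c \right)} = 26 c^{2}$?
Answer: $11700$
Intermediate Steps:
$D{\left(c \right)} = 13 c^{2}$ ($D{\left(c \right)} = \frac{26 c^{2}}{2} = 13 c^{2}$)
$T{\left(P \right)} = 5 - P$ ($T{\left(P \right)} = 5 - \left(0 P + P\right) = 5 - \left(0 + P\right) = 5 - P$)
$\frac{D{\left(30 \right)}}{T{\left(1 \left(-2\right) + A{\left(0,6 \right)} \right)}} = \frac{13 \cdot 30^{2}}{5 - \left(1 \left(-2\right) + 6\right)} = \frac{13 \cdot 900}{5 - \left(-2 + 6\right)} = \frac{11700}{5 - 4} = \frac{11700}{1} = 11700 \cdot 1 = 11700$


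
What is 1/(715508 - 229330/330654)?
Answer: 165327/118292676451 ≈ 1.3976e-6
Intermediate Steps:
1/(715508 - 229330/330654) = 1/(715508 - 229330*1/330654) = 1/(715508 - 114665/165327) = 1/(118292676451/165327) = 165327/118292676451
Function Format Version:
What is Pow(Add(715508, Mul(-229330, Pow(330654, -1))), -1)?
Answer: Rational(165327, 118292676451) ≈ 1.3976e-6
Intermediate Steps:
Pow(Add(715508, Mul(-229330, Pow(330654, -1))), -1) = Pow(Add(715508, Mul(-229330, Rational(1, 330654))), -1) = Pow(Add(715508, Rational(-114665, 165327)), -1) = Pow(Rational(118292676451, 165327), -1) = Rational(165327, 118292676451)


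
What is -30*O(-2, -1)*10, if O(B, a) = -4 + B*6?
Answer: 4800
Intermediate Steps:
O(B, a) = -4 + 6*B
-30*O(-2, -1)*10 = -30*(-4 + 6*(-2))*10 = -30*(-4 - 12)*10 = -30*(-16)*10 = 480*10 = 4800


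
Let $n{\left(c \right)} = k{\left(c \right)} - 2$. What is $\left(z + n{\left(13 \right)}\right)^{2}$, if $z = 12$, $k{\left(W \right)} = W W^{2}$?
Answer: $4870849$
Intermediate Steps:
$k{\left(W \right)} = W^{3}$
$n{\left(c \right)} = -2 + c^{3}$ ($n{\left(c \right)} = c^{3} - 2 = -2 + c^{3}$)
$\left(z + n{\left(13 \right)}\right)^{2} = \left(12 - \left(2 - 13^{3}\right)\right)^{2} = \left(12 + \left(-2 + 2197\right)\right)^{2} = \left(12 + 2195\right)^{2} = 2207^{2} = 4870849$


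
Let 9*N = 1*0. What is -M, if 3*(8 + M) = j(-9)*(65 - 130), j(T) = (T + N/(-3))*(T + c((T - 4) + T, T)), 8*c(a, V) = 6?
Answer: 6467/4 ≈ 1616.8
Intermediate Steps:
c(a, V) = 3/4 (c(a, V) = (1/8)*6 = 3/4)
N = 0 (N = (1*0)/9 = (1/9)*0 = 0)
j(T) = T*(3/4 + T) (j(T) = (T + 0/(-3))*(T + 3/4) = (T + 0*(-1/3))*(3/4 + T) = (T + 0)*(3/4 + T) = T*(3/4 + T))
M = -6467/4 (M = -8 + (((1/4)*(-9)*(3 + 4*(-9)))*(65 - 130))/3 = -8 + (((1/4)*(-9)*(3 - 36))*(-65))/3 = -8 + (((1/4)*(-9)*(-33))*(-65))/3 = -8 + ((297/4)*(-65))/3 = -8 + (1/3)*(-19305/4) = -8 - 6435/4 = -6467/4 ≈ -1616.8)
-M = -1*(-6467/4) = 6467/4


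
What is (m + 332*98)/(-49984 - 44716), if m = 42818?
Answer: -37677/47350 ≈ -0.79571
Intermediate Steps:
(m + 332*98)/(-49984 - 44716) = (42818 + 332*98)/(-49984 - 44716) = (42818 + 32536)/(-94700) = 75354*(-1/94700) = -37677/47350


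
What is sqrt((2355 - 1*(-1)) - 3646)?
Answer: I*sqrt(1290) ≈ 35.917*I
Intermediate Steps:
sqrt((2355 - 1*(-1)) - 3646) = sqrt((2355 + 1) - 3646) = sqrt(2356 - 3646) = sqrt(-1290) = I*sqrt(1290)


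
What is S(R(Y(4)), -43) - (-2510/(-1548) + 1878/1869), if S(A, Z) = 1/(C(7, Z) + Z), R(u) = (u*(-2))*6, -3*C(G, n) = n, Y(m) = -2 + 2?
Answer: -641605/241101 ≈ -2.6611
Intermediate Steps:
Y(m) = 0
C(G, n) = -n/3
R(u) = -12*u (R(u) = -2*u*6 = -12*u)
S(A, Z) = 3/(2*Z) (S(A, Z) = 1/(-Z/3 + Z) = 1/(2*Z/3) = 3/(2*Z))
S(R(Y(4)), -43) - (-2510/(-1548) + 1878/1869) = (3/2)/(-43) - (-2510/(-1548) + 1878/1869) = (3/2)*(-1/43) - (-2510*(-1/1548) + 1878*(1/1869)) = -3/86 - (1255/774 + 626/623) = -3/86 - 1*1266389/482202 = -3/86 - 1266389/482202 = -641605/241101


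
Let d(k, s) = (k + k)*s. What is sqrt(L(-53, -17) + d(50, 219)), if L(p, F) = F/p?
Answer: sqrt(61518001)/53 ≈ 147.99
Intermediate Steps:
d(k, s) = 2*k*s (d(k, s) = (2*k)*s = 2*k*s)
sqrt(L(-53, -17) + d(50, 219)) = sqrt(-17/(-53) + 2*50*219) = sqrt(-17*(-1/53) + 21900) = sqrt(17/53 + 21900) = sqrt(1160717/53) = sqrt(61518001)/53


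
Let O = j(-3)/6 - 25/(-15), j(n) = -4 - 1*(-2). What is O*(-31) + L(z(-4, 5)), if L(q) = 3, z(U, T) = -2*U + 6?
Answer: -115/3 ≈ -38.333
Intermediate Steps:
j(n) = -2 (j(n) = -4 + 2 = -2)
z(U, T) = 6 - 2*U
O = 4/3 (O = -2/6 - 25/(-15) = -2*1/6 - 25*(-1/15) = -1/3 + 5/3 = 4/3 ≈ 1.3333)
O*(-31) + L(z(-4, 5)) = (4/3)*(-31) + 3 = -124/3 + 3 = -115/3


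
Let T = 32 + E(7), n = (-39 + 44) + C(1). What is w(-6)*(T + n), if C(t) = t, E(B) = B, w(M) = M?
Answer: -270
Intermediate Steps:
n = 6 (n = (-39 + 44) + 1 = 5 + 1 = 6)
T = 39 (T = 32 + 7 = 39)
w(-6)*(T + n) = -6*(39 + 6) = -6*45 = -270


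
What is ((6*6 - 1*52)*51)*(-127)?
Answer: 103632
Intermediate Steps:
((6*6 - 1*52)*51)*(-127) = ((36 - 52)*51)*(-127) = -16*51*(-127) = -816*(-127) = 103632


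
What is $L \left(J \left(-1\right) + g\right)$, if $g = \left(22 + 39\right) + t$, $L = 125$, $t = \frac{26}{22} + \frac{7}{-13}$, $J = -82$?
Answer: $\frac{2567625}{143} \approx 17955.0$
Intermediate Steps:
$t = \frac{92}{143}$ ($t = 26 \cdot \frac{1}{22} + 7 \left(- \frac{1}{13}\right) = \frac{13}{11} - \frac{7}{13} = \frac{92}{143} \approx 0.64336$)
$g = \frac{8815}{143}$ ($g = \left(22 + 39\right) + \frac{92}{143} = 61 + \frac{92}{143} = \frac{8815}{143} \approx 61.643$)
$L \left(J \left(-1\right) + g\right) = 125 \left(\left(-82\right) \left(-1\right) + \frac{8815}{143}\right) = 125 \left(82 + \frac{8815}{143}\right) = 125 \cdot \frac{20541}{143} = \frac{2567625}{143}$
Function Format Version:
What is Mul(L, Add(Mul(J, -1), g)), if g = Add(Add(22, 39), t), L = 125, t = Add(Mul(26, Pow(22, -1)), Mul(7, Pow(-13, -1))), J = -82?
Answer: Rational(2567625, 143) ≈ 17955.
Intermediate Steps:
t = Rational(92, 143) (t = Add(Mul(26, Rational(1, 22)), Mul(7, Rational(-1, 13))) = Add(Rational(13, 11), Rational(-7, 13)) = Rational(92, 143) ≈ 0.64336)
g = Rational(8815, 143) (g = Add(Add(22, 39), Rational(92, 143)) = Add(61, Rational(92, 143)) = Rational(8815, 143) ≈ 61.643)
Mul(L, Add(Mul(J, -1), g)) = Mul(125, Add(Mul(-82, -1), Rational(8815, 143))) = Mul(125, Add(82, Rational(8815, 143))) = Mul(125, Rational(20541, 143)) = Rational(2567625, 143)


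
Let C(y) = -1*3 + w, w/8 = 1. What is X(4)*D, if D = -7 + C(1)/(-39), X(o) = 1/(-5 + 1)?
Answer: 139/78 ≈ 1.7821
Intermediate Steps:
w = 8 (w = 8*1 = 8)
X(o) = -¼ (X(o) = 1/(-4) = -¼)
C(y) = 5 (C(y) = -1*3 + 8 = -3 + 8 = 5)
D = -278/39 (D = -7 + 5/(-39) = -7 + 5*(-1/39) = -7 - 5/39 = -278/39 ≈ -7.1282)
X(4)*D = -¼*(-278/39) = 139/78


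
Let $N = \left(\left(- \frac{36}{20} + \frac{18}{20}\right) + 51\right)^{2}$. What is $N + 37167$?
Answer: $\frac{3967701}{100} \approx 39677.0$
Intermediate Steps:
$N = \frac{251001}{100}$ ($N = \left(\left(\left(-36\right) \frac{1}{20} + 18 \cdot \frac{1}{20}\right) + 51\right)^{2} = \left(\left(- \frac{9}{5} + \frac{9}{10}\right) + 51\right)^{2} = \left(- \frac{9}{10} + 51\right)^{2} = \left(\frac{501}{10}\right)^{2} = \frac{251001}{100} \approx 2510.0$)
$N + 37167 = \frac{251001}{100} + 37167 = \frac{3967701}{100}$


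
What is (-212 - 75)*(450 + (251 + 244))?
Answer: -271215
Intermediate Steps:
(-212 - 75)*(450 + (251 + 244)) = -287*(450 + 495) = -287*945 = -271215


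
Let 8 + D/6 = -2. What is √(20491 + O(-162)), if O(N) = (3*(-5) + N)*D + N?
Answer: √30949 ≈ 175.92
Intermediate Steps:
D = -60 (D = -48 + 6*(-2) = -48 - 12 = -60)
O(N) = 900 - 59*N (O(N) = (3*(-5) + N)*(-60) + N = (-15 + N)*(-60) + N = (900 - 60*N) + N = 900 - 59*N)
√(20491 + O(-162)) = √(20491 + (900 - 59*(-162))) = √(20491 + (900 + 9558)) = √(20491 + 10458) = √30949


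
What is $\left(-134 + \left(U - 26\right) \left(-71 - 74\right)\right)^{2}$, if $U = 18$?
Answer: $1052676$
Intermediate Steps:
$\left(-134 + \left(U - 26\right) \left(-71 - 74\right)\right)^{2} = \left(-134 + \left(18 - 26\right) \left(-71 - 74\right)\right)^{2} = \left(-134 - -1160\right)^{2} = \left(-134 + 1160\right)^{2} = 1026^{2} = 1052676$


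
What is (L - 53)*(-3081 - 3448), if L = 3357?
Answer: -21571816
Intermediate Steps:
(L - 53)*(-3081 - 3448) = (3357 - 53)*(-3081 - 3448) = 3304*(-6529) = -21571816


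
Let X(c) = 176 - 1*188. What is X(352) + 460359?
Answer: 460347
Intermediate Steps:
X(c) = -12 (X(c) = 176 - 188 = -12)
X(352) + 460359 = -12 + 460359 = 460347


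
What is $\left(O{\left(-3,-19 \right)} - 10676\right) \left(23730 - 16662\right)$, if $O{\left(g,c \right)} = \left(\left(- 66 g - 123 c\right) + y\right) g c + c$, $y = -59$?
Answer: $921928716$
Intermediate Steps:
$O{\left(g,c \right)} = c + c g \left(-59 - 123 c - 66 g\right)$ ($O{\left(g,c \right)} = \left(\left(- 66 g - 123 c\right) - 59\right) g c + c = \left(\left(- 123 c - 66 g\right) - 59\right) g c + c = \left(-59 - 123 c - 66 g\right) g c + c = g \left(-59 - 123 c - 66 g\right) c + c = c g \left(-59 - 123 c - 66 g\right) + c = c + c g \left(-59 - 123 c - 66 g\right)$)
$\left(O{\left(-3,-19 \right)} - 10676\right) \left(23730 - 16662\right) = \left(- 19 \left(1 - 66 \left(-3\right)^{2} - -177 - \left(-2337\right) \left(-3\right)\right) - 10676\right) \left(23730 - 16662\right) = \left(- 19 \left(1 - 594 + 177 - 7011\right) - 10676\right) 7068 = \left(\left(-19\right) \left(-7427\right) - 10676\right) 7068 = \left(141113 - 10676\right) 7068 = 130437 \cdot 7068 = 921928716$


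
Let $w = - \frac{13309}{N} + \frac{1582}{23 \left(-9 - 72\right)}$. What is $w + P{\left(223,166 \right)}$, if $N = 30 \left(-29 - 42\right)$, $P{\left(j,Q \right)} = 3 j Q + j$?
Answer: $\frac{147196567879}{1322730} \approx 1.1128 \cdot 10^{5}$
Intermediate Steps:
$P{\left(j,Q \right)} = j + 3 Q j$ ($P{\left(j,Q \right)} = 3 Q j + j = j + 3 Q j$)
$N = -2130$ ($N = 30 \left(-71\right) = -2130$)
$w = \frac{7141669}{1322730}$ ($w = - \frac{13309}{-2130} + \frac{1582}{23 \left(-9 - 72\right)} = \left(-13309\right) \left(- \frac{1}{2130}\right) + \frac{1582}{23 \left(-81\right)} = \frac{13309}{2130} + \frac{1582}{-1863} = \frac{13309}{2130} + 1582 \left(- \frac{1}{1863}\right) = \frac{13309}{2130} - \frac{1582}{1863} = \frac{7141669}{1322730} \approx 5.3992$)
$w + P{\left(223,166 \right)} = \frac{7141669}{1322730} + 223 \left(1 + 3 \cdot 166\right) = \frac{7141669}{1322730} + 223 \left(1 + 498\right) = \frac{7141669}{1322730} + 223 \cdot 499 = \frac{7141669}{1322730} + 111277 = \frac{147196567879}{1322730}$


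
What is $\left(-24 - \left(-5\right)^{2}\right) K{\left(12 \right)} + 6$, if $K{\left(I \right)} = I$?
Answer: $-582$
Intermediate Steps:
$\left(-24 - \left(-5\right)^{2}\right) K{\left(12 \right)} + 6 = \left(-24 - \left(-5\right)^{2}\right) 12 + 6 = \left(-24 - 25\right) 12 + 6 = \left(-49\right) 12 + 6 = -588 + 6 = -582$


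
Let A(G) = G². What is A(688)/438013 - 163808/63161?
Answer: -41853153120/27665339093 ≈ -1.5128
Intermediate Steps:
A(688)/438013 - 163808/63161 = 688²/438013 - 163808/63161 = 473344*(1/438013) - 163808*1/63161 = 473344/438013 - 163808/63161 = -41853153120/27665339093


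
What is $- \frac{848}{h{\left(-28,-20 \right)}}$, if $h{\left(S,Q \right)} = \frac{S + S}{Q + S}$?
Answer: $- \frac{5088}{7} \approx -726.86$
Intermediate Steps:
$h{\left(S,Q \right)} = \frac{2 S}{Q + S}$
$- \frac{848}{h{\left(-28,-20 \right)}} = - \frac{848}{2 \left(-28\right) \frac{1}{-20 - 28}} = - \frac{848}{2 \left(-28\right) \frac{1}{-48}} = - \frac{848}{2 \left(-28\right) \left(- \frac{1}{48}\right)} = - \frac{848}{\frac{7}{6}} = \left(-848\right) \frac{6}{7} = - \frac{5088}{7}$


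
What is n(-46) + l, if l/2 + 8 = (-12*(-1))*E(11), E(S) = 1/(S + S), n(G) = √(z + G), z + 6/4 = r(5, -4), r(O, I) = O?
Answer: -164/11 + I*√170/2 ≈ -14.909 + 6.5192*I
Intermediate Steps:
z = 7/2 (z = -3/2 + 5 = 7/2 ≈ 3.5000)
n(G) = √(7/2 + G)
E(S) = 1/(2*S)
l = -164/11 (l = -16 + 2*((-12*(-1))*((½)/11)) = -16 + 2*(12*((½)*(1/11))) = -16 + 2*(12*(1/22)) = -16 + 2*(6/11) = -16 + 12/11 = -164/11 ≈ -14.909)
n(-46) + l = √(14 + 4*(-46))/2 - 164/11 = √(14 - 184)/2 - 164/11 = √(-170)/2 - 164/11 = (I*√170)/2 - 164/11 = I*√170/2 - 164/11 = -164/11 + I*√170/2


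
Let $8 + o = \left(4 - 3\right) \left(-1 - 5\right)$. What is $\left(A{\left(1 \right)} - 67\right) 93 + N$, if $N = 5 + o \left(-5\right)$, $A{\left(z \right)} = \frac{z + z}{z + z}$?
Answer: $-6063$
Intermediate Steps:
$A{\left(z \right)} = 1$ ($A{\left(z \right)} = \frac{2 z}{2 z} = 2 z \frac{1}{2 z} = 1$)
$o = -14$ ($o = -8 + \left(4 - 3\right) \left(-1 - 5\right) = -8 + 1 \left(-6\right) = -8 - 6 = -14$)
$N = 75$ ($N = 5 - -70 = 5 + 70 = 75$)
$\left(A{\left(1 \right)} - 67\right) 93 + N = \left(1 - 67\right) 93 + 75 = \left(-66\right) 93 + 75 = -6138 + 75 = -6063$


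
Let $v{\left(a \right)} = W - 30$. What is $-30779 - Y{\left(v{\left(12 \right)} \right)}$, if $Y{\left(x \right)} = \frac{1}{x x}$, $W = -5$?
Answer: $- \frac{37704276}{1225} \approx -30779.0$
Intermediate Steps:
$v{\left(a \right)} = -35$ ($v{\left(a \right)} = -5 - 30 = -35$)
$Y{\left(x \right)} = \frac{1}{x^{2}}$
$-30779 - Y{\left(v{\left(12 \right)} \right)} = -30779 - \frac{1}{1225} = - \frac{37704276}{1225}$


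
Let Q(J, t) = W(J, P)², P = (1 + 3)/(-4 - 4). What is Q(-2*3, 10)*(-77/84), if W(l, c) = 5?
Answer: -275/12 ≈ -22.917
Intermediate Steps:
P = -½ (P = 4/(-8) = 4*(-⅛) = -½ ≈ -0.50000)
Q(J, t) = 25 (Q(J, t) = 5² = 25)
Q(-2*3, 10)*(-77/84) = 25*(-77/84) = 25*(-77*1/84) = 25*(-11/12) = -275/12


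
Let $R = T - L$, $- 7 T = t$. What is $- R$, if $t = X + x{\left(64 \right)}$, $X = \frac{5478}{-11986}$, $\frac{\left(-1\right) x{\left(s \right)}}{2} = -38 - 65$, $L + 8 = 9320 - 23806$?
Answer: $- \frac{606805975}{41951} \approx -14465.0$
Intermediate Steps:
$L = -14494$ ($L = -8 + \left(9320 - 23806\right) = -8 - 14486 = -14494$)
$x{\left(s \right)} = 206$ ($x{\left(s \right)} = - 2 \left(-38 - 65\right) = \left(-2\right) \left(-103\right) = 206$)
$X = - \frac{2739}{5993}$ ($X = 5478 \left(- \frac{1}{11986}\right) = - \frac{2739}{5993} \approx -0.45703$)
$t = \frac{1231819}{5993}$ ($t = - \frac{2739}{5993} + 206 = \frac{1231819}{5993} \approx 205.54$)
$T = - \frac{1231819}{41951}$ ($T = \left(- \frac{1}{7}\right) \frac{1231819}{5993} = - \frac{1231819}{41951} \approx -29.363$)
$R = \frac{606805975}{41951}$ ($R = - \frac{1231819}{41951} - -14494 = - \frac{1231819}{41951} + 14494 = \frac{606805975}{41951} \approx 14465.0$)
$- R = \left(-1\right) \frac{606805975}{41951} = - \frac{606805975}{41951}$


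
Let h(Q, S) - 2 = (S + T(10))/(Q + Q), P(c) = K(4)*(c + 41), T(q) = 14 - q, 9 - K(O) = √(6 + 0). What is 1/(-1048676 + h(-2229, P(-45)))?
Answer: -2605137430785/2731939871391074438 + 2229*√6/2731939871391074438 ≈ -9.5359e-7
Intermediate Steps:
K(O) = 9 - √6 (K(O) = 9 - √(6 + 0) = 9 - √6)
P(c) = (9 - √6)*(41 + c) (P(c) = (9 - √6)*(c + 41) = (9 - √6)*(41 + c))
h(Q, S) = 2 + (4 + S)/(2*Q) (h(Q, S) = 2 + (S + (14 - 1*10))/(Q + Q) = 2 + (S + (14 - 10))/((2*Q)) = 2 + (S + 4)*(1/(2*Q)) = 2 + (4 + S)*(1/(2*Q)) = 2 + (4 + S)/(2*Q))
1/(-1048676 + h(-2229, P(-45))) = 1/(-1048676 + (½)*(4 + (9 - √6)*(41 - 45) + 4*(-2229))/(-2229)) = 1/(-1048676 + (½)*(-1/2229)*(4 + (9 - √6)*(-4) - 8916)) = 1/(-1048676 + (½)*(-1/2229)*(4 + (-36 + 4*√6) - 8916)) = 1/(-1048676 + (½)*(-1/2229)*(-8948 + 4*√6)) = 1/(-1048676 + (4474/2229 - 2*√6/2229)) = 1/(-2337494330/2229 - 2*√6/2229)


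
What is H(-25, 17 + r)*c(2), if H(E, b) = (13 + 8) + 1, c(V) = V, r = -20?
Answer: 44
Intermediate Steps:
H(E, b) = 22 (H(E, b) = 21 + 1 = 22)
H(-25, 17 + r)*c(2) = 22*2 = 44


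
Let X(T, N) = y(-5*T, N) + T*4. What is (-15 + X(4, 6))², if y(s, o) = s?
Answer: 361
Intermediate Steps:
X(T, N) = -T (X(T, N) = -5*T + T*4 = -5*T + 4*T = -T)
(-15 + X(4, 6))² = (-15 - 1*4)² = (-15 - 4)² = (-19)² = 361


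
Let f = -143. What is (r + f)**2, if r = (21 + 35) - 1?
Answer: 7744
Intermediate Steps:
r = 55 (r = 56 - 1 = 55)
(r + f)**2 = (55 - 143)**2 = (-88)**2 = 7744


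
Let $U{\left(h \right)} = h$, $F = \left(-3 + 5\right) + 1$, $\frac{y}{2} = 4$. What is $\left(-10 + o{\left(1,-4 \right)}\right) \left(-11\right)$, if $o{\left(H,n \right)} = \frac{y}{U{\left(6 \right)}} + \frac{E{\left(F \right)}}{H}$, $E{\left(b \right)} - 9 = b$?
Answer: $- \frac{110}{3} \approx -36.667$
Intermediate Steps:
$y = 8$ ($y = 2 \cdot 4 = 8$)
$F = 3$ ($F = 2 + 1 = 3$)
$E{\left(b \right)} = 9 + b$
$o{\left(H,n \right)} = \frac{4}{3} + \frac{12}{H}$ ($o{\left(H,n \right)} = \frac{8}{6} + \frac{9 + 3}{H} = 8 \cdot \frac{1}{6} + \frac{12}{H} = \frac{4}{3} + \frac{12}{H}$)
$\left(-10 + o{\left(1,-4 \right)}\right) \left(-11\right) = \left(-10 + \left(\frac{4}{3} + \frac{12}{1}\right)\right) \left(-11\right) = \left(-10 + \left(\frac{4}{3} + 12 \cdot 1\right)\right) \left(-11\right) = \left(-10 + \left(\frac{4}{3} + 12\right)\right) \left(-11\right) = \left(-10 + \frac{40}{3}\right) \left(-11\right) = \frac{10}{3} \left(-11\right) = - \frac{110}{3}$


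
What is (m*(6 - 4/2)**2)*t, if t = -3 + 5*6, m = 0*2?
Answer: 0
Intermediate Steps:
m = 0
t = 27 (t = -3 + 30 = 27)
(m*(6 - 4/2)**2)*t = (0*(6 - 4/2)**2)*27 = (0*(6 - 4*1/2)**2)*27 = (0*(6 - 2)**2)*27 = (0*4**2)*27 = (0*16)*27 = 0*27 = 0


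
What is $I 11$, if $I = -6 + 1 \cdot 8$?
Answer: $22$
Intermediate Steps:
$I = 2$ ($I = -6 + 8 = 2$)
$I 11 = 2 \cdot 11 = 22$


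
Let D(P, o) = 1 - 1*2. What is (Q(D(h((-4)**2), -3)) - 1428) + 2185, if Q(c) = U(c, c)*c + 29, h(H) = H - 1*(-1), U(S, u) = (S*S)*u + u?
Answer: 788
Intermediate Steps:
U(S, u) = u + u*S**2 (U(S, u) = S**2*u + u = u*S**2 + u = u + u*S**2)
h(H) = 1 + H (h(H) = H + 1 = 1 + H)
D(P, o) = -1 (D(P, o) = 1 - 2 = -1)
Q(c) = 29 + c**2*(1 + c**2) (Q(c) = (c*(1 + c**2))*c + 29 = c**2*(1 + c**2) + 29 = 29 + c**2*(1 + c**2))
(Q(D(h((-4)**2), -3)) - 1428) + 2185 = ((29 + (-1)**2 + (-1)**4) - 1428) + 2185 = ((29 + 1 + 1) - 1428) + 2185 = (31 - 1428) + 2185 = -1397 + 2185 = 788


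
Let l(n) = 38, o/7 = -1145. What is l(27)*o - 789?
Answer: -305359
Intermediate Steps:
o = -8015 (o = 7*(-1145) = -8015)
l(27)*o - 789 = 38*(-8015) - 789 = -304570 - 789 = -305359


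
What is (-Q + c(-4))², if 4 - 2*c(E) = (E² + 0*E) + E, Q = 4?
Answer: 64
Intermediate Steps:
c(E) = 2 - E/2 - E²/2 (c(E) = 2 - ((E² + 0*E) + E)/2 = 2 - ((E² + 0) + E)/2 = 2 - (E² + E)/2 = 2 - (E + E²)/2 = 2 + (-E/2 - E²/2) = 2 - E/2 - E²/2)
(-Q + c(-4))² = (-1*4 + (2 - ½*(-4) - ½*(-4)²))² = (-4 + (2 + 2 - ½*16))² = (-4 + (2 + 2 - 8))² = (-4 - 4)² = (-8)² = 64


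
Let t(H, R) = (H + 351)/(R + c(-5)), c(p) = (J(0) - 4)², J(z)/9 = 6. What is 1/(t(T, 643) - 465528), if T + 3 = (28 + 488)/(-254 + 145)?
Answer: -342587/159483803520 ≈ -2.1481e-6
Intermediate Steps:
J(z) = 54 (J(z) = 9*6 = 54)
c(p) = 2500 (c(p) = (54 - 4)² = 50² = 2500)
T = -843/109 (T = -3 + (28 + 488)/(-254 + 145) = -3 + 516/(-109) = -3 + 516*(-1/109) = -3 - 516/109 = -843/109 ≈ -7.7339)
t(H, R) = (351 + H)/(2500 + R) (t(H, R) = (H + 351)/(R + 2500) = (351 + H)/(2500 + R))
1/(t(T, 643) - 465528) = 1/((351 - 843/109)/(2500 + 643) - 465528) = 1/((37416/109)/3143 - 465528) = 1/((1/3143)*(37416/109) - 465528) = 1/(37416/342587 - 465528) = 1/(-159483803520/342587) = -342587/159483803520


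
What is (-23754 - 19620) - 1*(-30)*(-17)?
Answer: -43884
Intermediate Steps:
(-23754 - 19620) - 1*(-30)*(-17) = -43374 + 30*(-17) = -43374 - 510 = -43884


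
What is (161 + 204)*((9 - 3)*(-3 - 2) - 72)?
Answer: -37230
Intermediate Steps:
(161 + 204)*((9 - 3)*(-3 - 2) - 72) = 365*(6*(-5) - 72) = 365*(-30 - 72) = 365*(-102) = -37230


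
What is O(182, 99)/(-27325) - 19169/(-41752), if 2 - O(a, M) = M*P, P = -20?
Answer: 441040461/1140873400 ≈ 0.38658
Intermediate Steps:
O(a, M) = 2 + 20*M (O(a, M) = 2 - M*(-20) = 2 - (-20)*M = 2 + 20*M)
O(182, 99)/(-27325) - 19169/(-41752) = (2 + 20*99)/(-27325) - 19169/(-41752) = (2 + 1980)*(-1/27325) - 19169*(-1/41752) = 1982*(-1/27325) + 19169/41752 = -1982/27325 + 19169/41752 = 441040461/1140873400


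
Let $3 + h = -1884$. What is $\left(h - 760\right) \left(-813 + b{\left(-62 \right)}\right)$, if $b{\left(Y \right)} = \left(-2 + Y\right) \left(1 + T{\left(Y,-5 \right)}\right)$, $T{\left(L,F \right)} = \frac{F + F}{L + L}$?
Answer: $\frac{72387509}{31} \approx 2.3351 \cdot 10^{6}$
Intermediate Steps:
$h = -1887$ ($h = -3 - 1884 = -1887$)
$T{\left(L,F \right)} = \frac{F}{L}$ ($T{\left(L,F \right)} = \frac{2 F}{2 L} = 2 F \frac{1}{2 L} = \frac{F}{L}$)
$b{\left(Y \right)} = \left(1 - \frac{5}{Y}\right) \left(-2 + Y\right)$ ($b{\left(Y \right)} = \left(-2 + Y\right) \left(1 - \frac{5}{Y}\right) = \left(1 - \frac{5}{Y}\right) \left(-2 + Y\right)$)
$\left(h - 760\right) \left(-813 + b{\left(-62 \right)}\right) = \left(-1887 - 760\right) \left(-813 - \left(69 + \frac{5}{31}\right)\right) = - 2647 \left(-813 - \frac{2144}{31}\right) = \left(-2647\right) \left(- \frac{27347}{31}\right) = \frac{72387509}{31}$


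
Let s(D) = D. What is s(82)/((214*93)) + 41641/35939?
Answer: 415843090/357628989 ≈ 1.1628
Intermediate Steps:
s(82)/((214*93)) + 41641/35939 = 82/((214*93)) + 41641/35939 = 82/19902 + 41641*(1/35939) = 82*(1/19902) + 41641/35939 = 41/9951 + 41641/35939 = 415843090/357628989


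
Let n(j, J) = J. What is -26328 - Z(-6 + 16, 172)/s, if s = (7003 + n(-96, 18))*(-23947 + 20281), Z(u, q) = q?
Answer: -338828011618/12869493 ≈ -26328.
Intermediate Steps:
s = -25738986 (s = (7003 + 18)*(-23947 + 20281) = 7021*(-3666) = -25738986)
-26328 - Z(-6 + 16, 172)/s = -26328 - 172/(-25738986) = -26328 - 172*(-1)/25738986 = -26328 - 1*(-86/12869493) = -26328 + 86/12869493 = -338828011618/12869493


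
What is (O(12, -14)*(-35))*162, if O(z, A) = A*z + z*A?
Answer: 1905120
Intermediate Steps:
O(z, A) = 2*A*z (O(z, A) = A*z + A*z = 2*A*z)
(O(12, -14)*(-35))*162 = ((2*(-14)*12)*(-35))*162 = -336*(-35)*162 = 11760*162 = 1905120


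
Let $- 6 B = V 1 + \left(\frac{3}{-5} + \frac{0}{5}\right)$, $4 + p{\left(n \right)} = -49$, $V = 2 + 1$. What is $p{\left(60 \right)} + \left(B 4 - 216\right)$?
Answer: $- \frac{1353}{5} \approx -270.6$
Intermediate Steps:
$V = 3$
$p{\left(n \right)} = -53$ ($p{\left(n \right)} = -4 - 49 = -53$)
$B = - \frac{2}{5}$ ($B = - \frac{3 \cdot 1 + \left(\frac{3}{-5} + \frac{0}{5}\right)}{6} = - \frac{3 + \left(3 \left(- \frac{1}{5}\right) + 0 \cdot \frac{1}{5}\right)}{6} = - \frac{3 + \left(- \frac{3}{5} + 0\right)}{6} = - \frac{3 - \frac{3}{5}}{6} = \left(- \frac{1}{6}\right) \frac{12}{5} = - \frac{2}{5} \approx -0.4$)
$p{\left(60 \right)} + \left(B 4 - 216\right) = -53 - \frac{1088}{5} = - \frac{1353}{5}$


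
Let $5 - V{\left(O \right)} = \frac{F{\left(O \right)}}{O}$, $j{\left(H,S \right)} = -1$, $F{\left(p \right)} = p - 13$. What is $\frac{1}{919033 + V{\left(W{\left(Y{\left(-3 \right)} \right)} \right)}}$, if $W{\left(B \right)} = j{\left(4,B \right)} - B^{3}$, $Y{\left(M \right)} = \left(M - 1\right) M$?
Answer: $\frac{133}{122231920} \approx 1.0881 \cdot 10^{-6}$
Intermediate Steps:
$F{\left(p \right)} = -13 + p$ ($F{\left(p \right)} = p - 13 = -13 + p$)
$Y{\left(M \right)} = M \left(-1 + M\right)$ ($Y{\left(M \right)} = \left(-1 + M\right) M = M \left(-1 + M\right)$)
$W{\left(B \right)} = -1 - B^{3}$
$V{\left(O \right)} = 5 - \frac{-13 + O}{O}$
$\frac{1}{919033 + V{\left(W{\left(Y{\left(-3 \right)} \right)} \right)}} = \frac{1}{919033 + \left(4 + \frac{13}{-1 - \left(- 3 \left(-1 - 3\right)\right)^{3}}\right)} = \frac{1}{919033 + \left(4 + \frac{13}{-1 - \left(\left(-3\right) \left(-4\right)\right)^{3}}\right)} = \frac{1}{919033 + \left(4 + \frac{13}{-1 - 12^{3}}\right)} = \frac{1}{919033 + \left(4 + \frac{13}{-1 - 1728}\right)} = \frac{1}{919033 + \left(4 + \frac{13}{-1729}\right)} = \frac{1}{919033 + \left(4 + 13 \left(- \frac{1}{1729}\right)\right)} = \frac{1}{919033 + \left(4 - \frac{1}{133}\right)} = \frac{1}{919033 + \frac{531}{133}} = \frac{1}{\frac{122231920}{133}} = \frac{133}{122231920}$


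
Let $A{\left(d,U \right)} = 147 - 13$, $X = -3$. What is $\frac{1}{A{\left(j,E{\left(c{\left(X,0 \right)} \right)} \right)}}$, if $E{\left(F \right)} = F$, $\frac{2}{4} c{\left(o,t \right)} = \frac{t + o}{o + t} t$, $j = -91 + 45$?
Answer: $\frac{1}{134} \approx 0.0074627$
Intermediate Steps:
$j = -46$
$c{\left(o,t \right)} = 2 t$ ($c{\left(o,t \right)} = 2 \frac{t + o}{o + t} t = 2 \frac{o + t}{o + t} t = 2 \cdot 1 t = 2 t$)
$A{\left(d,U \right)} = 134$
$\frac{1}{A{\left(j,E{\left(c{\left(X,0 \right)} \right)} \right)}} = \frac{1}{134}$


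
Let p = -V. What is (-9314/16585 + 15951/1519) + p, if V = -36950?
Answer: 30036049149/812665 ≈ 36960.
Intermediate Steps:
p = 36950 (p = -1*(-36950) = 36950)
(-9314/16585 + 15951/1519) + p = (-9314/16585 + 15951/1519) + 36950 = 8077399/812665 + 36950 = 30036049149/812665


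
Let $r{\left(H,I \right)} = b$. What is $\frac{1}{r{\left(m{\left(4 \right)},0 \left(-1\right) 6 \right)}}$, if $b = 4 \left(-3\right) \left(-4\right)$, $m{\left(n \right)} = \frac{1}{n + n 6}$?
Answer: $\frac{1}{48} \approx 0.020833$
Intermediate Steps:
$m{\left(n \right)} = \frac{1}{7 n}$ ($m{\left(n \right)} = \frac{1}{n + 6 n} = \frac{1}{7 n}$)
$b = 48$ ($b = \left(-12\right) \left(-4\right) = 48$)
$r{\left(H,I \right)} = 48$
$\frac{1}{r{\left(m{\left(4 \right)},0 \left(-1\right) 6 \right)}} = \frac{1}{48}$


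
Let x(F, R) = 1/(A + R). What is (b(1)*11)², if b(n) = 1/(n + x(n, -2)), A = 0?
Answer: 484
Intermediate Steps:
x(F, R) = 1/R (x(F, R) = 1/(0 + R) = 1/R)
b(n) = 1/(-½ + n) (b(n) = 1/(n + 1/(-2)) = 1/(n - ½) = 1/(-½ + n))
(b(1)*11)² = ((2/(-1 + 2*1))*11)² = ((2/(-1 + 2))*11)² = ((2/1)*11)² = ((2*1)*11)² = (2*11)² = 22² = 484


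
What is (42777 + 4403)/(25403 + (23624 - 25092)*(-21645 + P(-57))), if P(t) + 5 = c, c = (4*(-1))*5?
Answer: 47180/31836963 ≈ 0.0014819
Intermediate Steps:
c = -20 (c = -4*5 = -20)
P(t) = -25 (P(t) = -5 - 20 = -25)
(42777 + 4403)/(25403 + (23624 - 25092)*(-21645 + P(-57))) = (42777 + 4403)/(25403 + (23624 - 25092)*(-21645 - 25)) = 47180/(25403 - 1468*(-21670)) = 47180/(25403 + 31811560) = 47180/31836963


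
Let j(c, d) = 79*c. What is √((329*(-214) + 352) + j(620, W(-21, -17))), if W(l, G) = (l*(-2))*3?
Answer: I*√21074 ≈ 145.17*I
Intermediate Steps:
W(l, G) = -6*l (W(l, G) = -2*l*3 = -6*l)
√((329*(-214) + 352) + j(620, W(-21, -17))) = √((329*(-214) + 352) + 79*620) = √((-70406 + 352) + 48980) = √(-70054 + 48980) = √(-21074) = I*√21074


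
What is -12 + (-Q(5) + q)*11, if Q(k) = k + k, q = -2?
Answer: -144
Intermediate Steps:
Q(k) = 2*k
-12 + (-Q(5) + q)*11 = -12 + (-2*5 - 2)*11 = -12 + (-1*10 - 2)*11 = -12 + (-10 - 2)*11 = -12 - 12*11 = -12 - 132 = -144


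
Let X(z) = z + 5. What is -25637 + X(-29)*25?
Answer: -26237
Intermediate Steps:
X(z) = 5 + z
-25637 + X(-29)*25 = -25637 + (5 - 29)*25 = -25637 - 24*25 = -25637 - 600 = -26237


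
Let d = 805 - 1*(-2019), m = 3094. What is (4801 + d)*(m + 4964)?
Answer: 61442250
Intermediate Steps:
d = 2824 (d = 805 + 2019 = 2824)
(4801 + d)*(m + 4964) = (4801 + 2824)*(3094 + 4964) = 7625*8058 = 61442250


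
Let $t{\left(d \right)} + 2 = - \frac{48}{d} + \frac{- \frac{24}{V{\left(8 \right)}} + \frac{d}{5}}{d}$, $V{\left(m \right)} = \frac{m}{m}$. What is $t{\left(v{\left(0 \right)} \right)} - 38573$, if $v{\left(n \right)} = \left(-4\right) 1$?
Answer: $- \frac{192784}{5} \approx -38557.0$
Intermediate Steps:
$V{\left(m \right)} = 1$
$v{\left(n \right)} = -4$
$t{\left(d \right)} = -2 - \frac{48}{d} + \frac{-24 + \frac{d}{5}}{d}$ ($t{\left(d \right)} = -2 + \left(- \frac{48}{d} + \frac{- \frac{24}{1} + \frac{d}{5}}{d}\right) = -2 + \left(- \frac{48}{d} + \frac{\left(-24\right) 1 + d \frac{1}{5}}{d}\right) = -2 + \left(- \frac{48}{d} + \frac{-24 + \frac{d}{5}}{d}\right) = -2 - \frac{48}{d} + \frac{-24 + \frac{d}{5}}{d}$)
$t{\left(v{\left(0 \right)} \right)} - 38573 = \left(- \frac{9}{5} - \frac{72}{-4}\right) - 38573 = \left(- \frac{9}{5} - -18\right) - 38573 = \left(- \frac{9}{5} + 18\right) - 38573 = \frac{81}{5} - 38573 = - \frac{192784}{5}$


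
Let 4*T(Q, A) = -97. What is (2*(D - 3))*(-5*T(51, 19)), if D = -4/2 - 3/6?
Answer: -5335/4 ≈ -1333.8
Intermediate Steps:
T(Q, A) = -97/4 (T(Q, A) = (1/4)*(-97) = -97/4)
D = -5/2 (D = -4*1/2 - 3*1/6 = -2 - 1/2 = -5/2 ≈ -2.5000)
(2*(D - 3))*(-5*T(51, 19)) = (2*(-5/2 - 3))*(-5*(-97/4)) = (2*(-11/2))*(485/4) = -11*485/4 = -5335/4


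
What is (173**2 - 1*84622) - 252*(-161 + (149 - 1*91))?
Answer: -28737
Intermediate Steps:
(173**2 - 1*84622) - 252*(-161 + (149 - 1*91)) = (29929 - 84622) - 252*(-161 + (149 - 91)) = -54693 - 252*(-161 + 58) = -54693 - 252*(-103) = -54693 - 1*(-25956) = -54693 + 25956 = -28737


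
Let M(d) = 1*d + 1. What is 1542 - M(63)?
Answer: 1478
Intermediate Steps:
M(d) = 1 + d (M(d) = d + 1 = 1 + d)
1542 - M(63) = 1542 - (1 + 63) = 1542 - 1*64 = 1542 - 64 = 1478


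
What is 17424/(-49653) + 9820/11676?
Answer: 2631017/5368041 ≈ 0.49013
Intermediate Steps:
17424/(-49653) + 9820/11676 = 17424*(-1/49653) + 9820*(1/11676) = -1936/5517 + 2455/2919 = 2631017/5368041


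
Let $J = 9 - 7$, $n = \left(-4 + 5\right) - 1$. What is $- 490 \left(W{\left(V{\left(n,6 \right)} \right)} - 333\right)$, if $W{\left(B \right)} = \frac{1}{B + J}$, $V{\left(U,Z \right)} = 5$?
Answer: $163100$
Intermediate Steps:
$n = 0$ ($n = 1 - 1 = 0$)
$J = 2$ ($J = 9 - 7 = 2$)
$W{\left(B \right)} = \frac{1}{2 + B}$ ($W{\left(B \right)} = \frac{1}{B + 2} = \frac{1}{2 + B}$)
$- 490 \left(W{\left(V{\left(n,6 \right)} \right)} - 333\right) = - 490 \left(\frac{1}{2 + 5} - 333\right) = - 490 \left(\frac{1}{7} - 333\right) = \left(-490\right) \left(- \frac{2330}{7}\right) = 163100$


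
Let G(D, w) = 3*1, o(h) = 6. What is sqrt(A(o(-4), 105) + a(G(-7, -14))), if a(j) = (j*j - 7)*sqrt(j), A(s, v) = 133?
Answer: sqrt(133 + 2*sqrt(3)) ≈ 11.682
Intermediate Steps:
G(D, w) = 3
a(j) = sqrt(j)*(-7 + j**2) (a(j) = (j**2 - 7)*sqrt(j) = (-7 + j**2)*sqrt(j) = sqrt(j)*(-7 + j**2))
sqrt(A(o(-4), 105) + a(G(-7, -14))) = sqrt(133 + sqrt(3)*(-7 + 3**2)) = sqrt(133 + sqrt(3)*(-7 + 9)) = sqrt(133 + sqrt(3)*2) = sqrt(133 + 2*sqrt(3))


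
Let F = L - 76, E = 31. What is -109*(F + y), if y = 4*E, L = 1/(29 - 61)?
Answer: -167315/32 ≈ -5228.6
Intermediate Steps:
L = -1/32 (L = 1/(-32) = -1/32 ≈ -0.031250)
y = 124 (y = 4*31 = 124)
F = -2433/32 (F = -1/32 - 76 = -2433/32 ≈ -76.031)
-109*(F + y) = -109*(-2433/32 + 124) = -109*1535/32 = -167315/32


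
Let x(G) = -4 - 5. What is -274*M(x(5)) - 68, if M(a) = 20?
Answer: -5548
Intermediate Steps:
x(G) = -9
-274*M(x(5)) - 68 = -274*20 - 68 = -5480 - 68 = -5548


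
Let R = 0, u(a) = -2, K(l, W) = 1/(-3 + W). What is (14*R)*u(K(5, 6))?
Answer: 0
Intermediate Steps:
(14*R)*u(K(5, 6)) = (14*0)*(-2) = 0*(-2) = 0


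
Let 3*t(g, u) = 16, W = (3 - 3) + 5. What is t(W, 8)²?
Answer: 256/9 ≈ 28.444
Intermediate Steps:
W = 5 (W = 0 + 5 = 5)
t(g, u) = 16/3 (t(g, u) = (⅓)*16 = 16/3)
t(W, 8)² = (16/3)² = 256/9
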